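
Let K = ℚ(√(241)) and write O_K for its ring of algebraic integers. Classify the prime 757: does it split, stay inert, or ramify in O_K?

d = 241 ≡ 1 (mod 4), so O_K = ℤ[(1+√241)/2] and disc(K) = d = 241.
Since gcd(757, 241) = 1 the prime 757 does not ramify.
Compute (241/757) via Euler: 241^((757-1)/2) mod 757 = 756, so (241/757) = -1.
Legendre symbol -1 ⇒ 757 is inert.

p is inert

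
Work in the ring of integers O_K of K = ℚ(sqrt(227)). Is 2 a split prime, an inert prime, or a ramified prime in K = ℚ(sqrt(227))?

Since 227 ≢ 1 mod 4, the ring of integers is ℤ[√227] with discriminant 4·227 = 908.
disc(K) = 908 = 2·454, so p = 2 is ramified.

2 is ramified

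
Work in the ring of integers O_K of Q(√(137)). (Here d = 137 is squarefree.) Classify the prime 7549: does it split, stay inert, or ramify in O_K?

137 mod 4 = 1, hence disc K = 137 and O_K = ℤ[(1+√137)/2].
disc(K) = 137 is not divisible by 7549; 7549 is unramified.
Legendre symbol by Euler's criterion: (137/7549) ≡ 137^3774 ≡ 1 (mod 7549), i.e. (137/7549) = 1.
d is a quadratic residue mod p, hence 7549 splits in O_K.

split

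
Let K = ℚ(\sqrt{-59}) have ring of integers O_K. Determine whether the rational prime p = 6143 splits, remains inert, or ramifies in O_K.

d = -59 ≡ 1 (mod 4), so O_K = ℤ[(1+√-59)/2] and disc(K) = d = -59.
Since gcd(6143, -59) = 1 the prime 6143 does not ramify.
(-59/6143) = 6084^3071 mod 6143 = 1, giving Legendre symbol 1.
d is a quadratic residue mod p, hence 6143 splits in O_K.

6143 splits in O_K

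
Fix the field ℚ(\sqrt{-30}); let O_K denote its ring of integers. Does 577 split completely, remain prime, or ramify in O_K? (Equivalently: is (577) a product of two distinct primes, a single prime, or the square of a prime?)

Since -30 ≢ 1 mod 4, the ring of integers is ℤ[√-30] with discriminant 4·(-30) = -120.
disc(K) = -120 is not divisible by 577; 577 is unramified.
Compute (-30/577) via Euler: 547^((577-1)/2) mod 577 = 576, so (-30/577) = -1.
Legendre symbol -1 ⇒ 577 is inert.

p is inert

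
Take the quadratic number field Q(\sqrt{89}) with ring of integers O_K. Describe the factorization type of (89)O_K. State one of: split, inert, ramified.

ramified

d = 89 ≡ 1 (mod 4), so O_K = ℤ[(1+√89)/2] and disc(K) = d = 89.
disc(K) = 89 = 89·1, so p = 89 is ramified.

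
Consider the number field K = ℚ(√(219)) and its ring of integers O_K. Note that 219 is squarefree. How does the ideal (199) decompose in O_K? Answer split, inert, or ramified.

d = 219 ≡ 3 (mod 4), so O_K = ℤ[√219] and disc(K) = 4d = 876.
disc(K) = 876 is not divisible by 199; 199 is unramified.
Legendre symbol by Euler's criterion: (219/199) ≡ 219^99 ≡ 1 (mod 199), i.e. (219/199) = 1.
Legendre symbol 1 ⇒ 199 is split.

split — (199) = 𝔭₁𝔭₂ with 𝔭₁ ≠ 𝔭₂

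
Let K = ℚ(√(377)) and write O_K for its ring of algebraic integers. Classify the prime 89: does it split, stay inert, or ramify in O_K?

d = 377 ≡ 1 (mod 4), so O_K = ℤ[(1+√377)/2] and disc(K) = d = 377.
89 ∤ 377, so 89 is unramified.
Legendre symbol by Euler's criterion: (377/89) ≡ 377^44 ≡ 1 (mod 89), i.e. (377/89) = 1.
Legendre symbol 1 ⇒ 89 is split.

89 splits in O_K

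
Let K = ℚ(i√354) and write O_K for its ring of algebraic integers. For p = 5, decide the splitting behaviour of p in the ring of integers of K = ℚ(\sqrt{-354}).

Since -354 ≢ 1 mod 4, the ring of integers is ℤ[√-354] with discriminant 4·(-354) = -1416.
5 ∤ -1416, so 5 is unramified.
(-354/5) = 1^2 mod 5 = 1, giving Legendre symbol 1.
d is a quadratic residue mod p, hence 5 splits in O_K.

p splits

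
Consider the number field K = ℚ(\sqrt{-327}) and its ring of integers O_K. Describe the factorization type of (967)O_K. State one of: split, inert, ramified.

Since -327 ≡ 1 mod 4, the ring of integers is ℤ[(1+√-327)/2] with discriminant -327.
Since gcd(967, -327) = 1 the prime 967 does not ramify.
Legendre symbol by Euler's criterion: (-327/967) ≡ (-327)^483 ≡ 966 (mod 967), i.e. (-327/967) = -1.
d is a non-residue mod p, hence 967 remains inert in O_K.

967 remains inert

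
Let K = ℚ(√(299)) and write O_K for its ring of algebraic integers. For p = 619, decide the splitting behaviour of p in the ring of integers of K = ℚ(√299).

remains prime (inert)

Since 299 ≢ 1 mod 4, the ring of integers is ℤ[√299] with discriminant 4·299 = 1196.
619 ∤ 1196, so 619 is unramified.
Legendre symbol by Euler's criterion: (299/619) ≡ 299^309 ≡ 618 (mod 619), i.e. (299/619) = -1.
Legendre symbol -1 ⇒ 619 is inert.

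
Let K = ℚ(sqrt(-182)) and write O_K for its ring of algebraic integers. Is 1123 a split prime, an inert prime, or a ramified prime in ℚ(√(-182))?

Since -182 ≢ 1 mod 4, the ring of integers is ℤ[√-182] with discriminant 4·(-182) = -728.
Since gcd(1123, -728) = 1 the prime 1123 does not ramify.
Legendre symbol by Euler's criterion: (-182/1123) ≡ (-182)^561 ≡ 1122 (mod 1123), i.e. (-182/1123) = -1.
Legendre symbol -1 ⇒ 1123 is inert.

remains prime (inert)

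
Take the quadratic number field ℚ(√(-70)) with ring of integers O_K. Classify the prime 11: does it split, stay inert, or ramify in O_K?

-70 mod 4 = 2, hence disc K = 4·(-70) = -280 and O_K = ℤ[√-70].
11 ∤ -280, so 11 is unramified.
Compute (-70/11) via Euler: 7^((11-1)/2) mod 11 = 10, so (-70/11) = -1.
Legendre symbol -1 ⇒ 11 is inert.

11 remains inert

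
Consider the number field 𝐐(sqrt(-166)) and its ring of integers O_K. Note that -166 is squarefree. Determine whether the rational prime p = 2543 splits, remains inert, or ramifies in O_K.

inert

-166 mod 4 = 2, hence disc K = 4·(-166) = -664 and O_K = ℤ[√-166].
disc(K) = -664 is not divisible by 2543; 2543 is unramified.
Compute (-166/2543) via Euler: 2377^((2543-1)/2) mod 2543 = 2542, so (-166/2543) = -1.
Legendre symbol -1 ⇒ 2543 is inert.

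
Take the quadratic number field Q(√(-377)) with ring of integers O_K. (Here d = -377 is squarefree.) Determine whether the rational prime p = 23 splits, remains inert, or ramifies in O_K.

-377 mod 4 = 3, hence disc K = 4·(-377) = -1508 and O_K = ℤ[√-377].
23 ∤ -1508, so 23 is unramified.
(-377/23) = 14^11 mod 23 = 22, giving Legendre symbol -1.
Legendre symbol -1 ⇒ 23 is inert.

p is inert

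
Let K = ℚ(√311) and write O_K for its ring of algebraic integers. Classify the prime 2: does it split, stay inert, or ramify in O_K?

Since 311 ≢ 1 mod 4, the ring of integers is ℤ[√311] with discriminant 4·311 = 1244.
2 divides disc(K) = 1244, so 2 ramifies.

2 is ramified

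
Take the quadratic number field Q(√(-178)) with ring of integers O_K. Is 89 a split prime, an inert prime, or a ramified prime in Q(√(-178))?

Since -178 ≢ 1 mod 4, the ring of integers is ℤ[√-178] with discriminant 4·(-178) = -712.
Ramification test: 89 | -712. The prime 89 ramifies in K.

ramified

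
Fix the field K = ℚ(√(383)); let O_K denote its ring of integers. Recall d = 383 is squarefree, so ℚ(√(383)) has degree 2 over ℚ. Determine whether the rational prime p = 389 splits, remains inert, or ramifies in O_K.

389 splits in O_K

d = 383 ≡ 3 (mod 4), so O_K = ℤ[√383] and disc(K) = 4d = 1532.
389 ∤ 1532, so 389 is unramified.
Euler's criterion: 383^194 mod 389 = 1. Thus (383|389) = 1.
(383/389) = 1, so 389 splits.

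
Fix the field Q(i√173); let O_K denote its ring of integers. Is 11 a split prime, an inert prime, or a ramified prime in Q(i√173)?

p splits

-173 mod 4 = 3, hence disc K = 4·(-173) = -692 and O_K = ℤ[√-173].
11 ∤ -692, so 11 is unramified.
Compute (-173/11) via Euler: 3^((11-1)/2) mod 11 = 1, so (-173/11) = 1.
(-173/11) = 1, so 11 splits.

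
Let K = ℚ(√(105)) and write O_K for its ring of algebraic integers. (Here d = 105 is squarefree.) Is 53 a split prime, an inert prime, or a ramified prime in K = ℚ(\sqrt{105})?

Since 105 ≡ 1 mod 4, the ring of integers is ℤ[(1+√105)/2] with discriminant 105.
53 ∤ 105, so 53 is unramified.
Compute (105/53) via Euler: 52^((53-1)/2) mod 53 = 1, so (105/53) = 1.
(105/53) = 1, so 53 splits.

53 splits in O_K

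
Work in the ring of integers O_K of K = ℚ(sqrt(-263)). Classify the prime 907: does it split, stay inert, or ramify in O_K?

Since -263 ≡ 1 mod 4, the ring of integers is ℤ[(1+√-263)/2] with discriminant -263.
907 ∤ -263, so 907 is unramified.
Compute (-263/907) via Euler: 644^((907-1)/2) mod 907 = 906, so (-263/907) = -1.
(-263/907) = -1, so 907 is inert.

remains prime (inert)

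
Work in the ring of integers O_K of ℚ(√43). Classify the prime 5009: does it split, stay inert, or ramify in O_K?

5009 splits in O_K

Since 43 ≢ 1 mod 4, the ring of integers is ℤ[√43] with discriminant 4·43 = 172.
Since gcd(5009, 172) = 1 the prime 5009 does not ramify.
Legendre symbol by Euler's criterion: (43/5009) ≡ 43^2504 ≡ 1 (mod 5009), i.e. (43/5009) = 1.
(43/5009) = 1, so 5009 splits.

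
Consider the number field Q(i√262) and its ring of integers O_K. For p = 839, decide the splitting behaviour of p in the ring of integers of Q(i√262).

p splits

Since -262 ≢ 1 mod 4, the ring of integers is ℤ[√-262] with discriminant 4·(-262) = -1048.
Since gcd(839, -1048) = 1 the prime 839 does not ramify.
Compute (-262/839) via Euler: 577^((839-1)/2) mod 839 = 1, so (-262/839) = 1.
Legendre symbol 1 ⇒ 839 is split.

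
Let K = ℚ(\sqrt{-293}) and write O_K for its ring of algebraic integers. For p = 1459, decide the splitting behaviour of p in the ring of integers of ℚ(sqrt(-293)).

p is inert

Since -293 ≢ 1 mod 4, the ring of integers is ℤ[√-293] with discriminant 4·(-293) = -1172.
Since gcd(1459, -1172) = 1 the prime 1459 does not ramify.
(-293/1459) = 1166^729 mod 1459 = 1458, giving Legendre symbol -1.
(-293/1459) = -1, so 1459 is inert.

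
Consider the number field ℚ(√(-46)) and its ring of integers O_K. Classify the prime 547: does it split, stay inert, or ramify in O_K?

Since -46 ≢ 1 mod 4, the ring of integers is ℤ[√-46] with discriminant 4·(-46) = -184.
Since gcd(547, -184) = 1 the prime 547 does not ramify.
Euler's criterion: (-46)^273 mod 547 = 546. Thus (-46|547) = -1.
(-46/547) = -1, so 547 is inert.

inert — (547) stays prime in O_K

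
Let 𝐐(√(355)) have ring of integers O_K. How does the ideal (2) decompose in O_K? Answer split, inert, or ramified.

Since 355 ≢ 1 mod 4, the ring of integers is ℤ[√355] with discriminant 4·355 = 1420.
disc(K) = 1420 = 2·710, so p = 2 is ramified.

2 is ramified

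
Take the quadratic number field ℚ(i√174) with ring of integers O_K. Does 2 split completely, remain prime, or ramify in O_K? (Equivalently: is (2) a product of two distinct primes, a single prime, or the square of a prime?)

ramifies in O_K

Since -174 ≢ 1 mod 4, the ring of integers is ℤ[√-174] with discriminant 4·(-174) = -696.
Ramification test: 2 | -696. The prime 2 ramifies in K.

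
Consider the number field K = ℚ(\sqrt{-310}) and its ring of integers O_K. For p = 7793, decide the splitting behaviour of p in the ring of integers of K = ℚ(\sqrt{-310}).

7793 splits in O_K

-310 mod 4 = 2, hence disc K = 4·(-310) = -1240 and O_K = ℤ[√-310].
disc(K) = -1240 is not divisible by 7793; 7793 is unramified.
(-310/7793) = 7483^3896 mod 7793 = 1, giving Legendre symbol 1.
(-310/7793) = 1, so 7793 splits.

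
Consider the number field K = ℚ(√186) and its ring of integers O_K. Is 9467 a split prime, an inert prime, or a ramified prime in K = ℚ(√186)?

186 mod 4 = 2, hence disc K = 4·186 = 744 and O_K = ℤ[√186].
Since gcd(9467, 744) = 1 the prime 9467 does not ramify.
Compute (186/9467) via Euler: 186^((9467-1)/2) mod 9467 = 9466, so (186/9467) = -1.
(186/9467) = -1, so 9467 is inert.

inert — (9467) stays prime in O_K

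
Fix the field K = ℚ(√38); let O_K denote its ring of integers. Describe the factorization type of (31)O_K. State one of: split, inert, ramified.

splits completely

38 mod 4 = 2, hence disc K = 4·38 = 152 and O_K = ℤ[√38].
31 ∤ 152, so 31 is unramified.
Compute (38/31) via Euler: 7^((31-1)/2) mod 31 = 1, so (38/31) = 1.
Legendre symbol 1 ⇒ 31 is split.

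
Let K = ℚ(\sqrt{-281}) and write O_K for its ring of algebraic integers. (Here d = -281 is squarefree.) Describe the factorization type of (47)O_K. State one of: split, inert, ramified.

Since -281 ≢ 1 mod 4, the ring of integers is ℤ[√-281] with discriminant 4·(-281) = -1124.
47 ∤ -1124, so 47 is unramified.
(-281/47) = 1^23 mod 47 = 1, giving Legendre symbol 1.
(-281/47) = 1, so 47 splits.

split — (47) = 𝔭₁𝔭₂ with 𝔭₁ ≠ 𝔭₂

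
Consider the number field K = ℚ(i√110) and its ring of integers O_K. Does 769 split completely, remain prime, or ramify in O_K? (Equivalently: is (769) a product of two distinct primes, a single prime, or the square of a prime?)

remains prime (inert)

-110 mod 4 = 2, hence disc K = 4·(-110) = -440 and O_K = ℤ[√-110].
disc(K) = -440 is not divisible by 769; 769 is unramified.
Legendre symbol by Euler's criterion: (-110/769) ≡ (-110)^384 ≡ 768 (mod 769), i.e. (-110/769) = -1.
(-110/769) = -1, so 769 is inert.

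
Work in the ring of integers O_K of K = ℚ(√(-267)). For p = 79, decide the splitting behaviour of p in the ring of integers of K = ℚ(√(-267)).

d = -267 ≡ 1 (mod 4), so O_K = ℤ[(1+√-267)/2] and disc(K) = d = -267.
disc(K) = -267 is not divisible by 79; 79 is unramified.
Compute (-267/79) via Euler: 49^((79-1)/2) mod 79 = 1, so (-267/79) = 1.
(-267/79) = 1, so 79 splits.

p splits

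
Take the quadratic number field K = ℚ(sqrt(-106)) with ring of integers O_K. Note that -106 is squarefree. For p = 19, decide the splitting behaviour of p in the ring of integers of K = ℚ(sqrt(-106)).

inert

-106 mod 4 = 2, hence disc K = 4·(-106) = -424 and O_K = ℤ[√-106].
Since gcd(19, -424) = 1 the prime 19 does not ramify.
(-106/19) = 8^9 mod 19 = 18, giving Legendre symbol -1.
Legendre symbol -1 ⇒ 19 is inert.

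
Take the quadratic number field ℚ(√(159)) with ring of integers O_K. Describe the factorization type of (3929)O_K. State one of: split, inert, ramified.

159 mod 4 = 3, hence disc K = 4·159 = 636 and O_K = ℤ[√159].
disc(K) = 636 is not divisible by 3929; 3929 is unramified.
Compute (159/3929) via Euler: 159^((3929-1)/2) mod 3929 = 3928, so (159/3929) = -1.
Legendre symbol -1 ⇒ 3929 is inert.

inert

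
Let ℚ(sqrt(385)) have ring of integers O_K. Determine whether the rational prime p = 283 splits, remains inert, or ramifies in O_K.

remains prime (inert)

385 mod 4 = 1, hence disc K = 385 and O_K = ℤ[(1+√385)/2].
Since gcd(283, 385) = 1 the prime 283 does not ramify.
(385/283) = 102^141 mod 283 = 282, giving Legendre symbol -1.
Legendre symbol -1 ⇒ 283 is inert.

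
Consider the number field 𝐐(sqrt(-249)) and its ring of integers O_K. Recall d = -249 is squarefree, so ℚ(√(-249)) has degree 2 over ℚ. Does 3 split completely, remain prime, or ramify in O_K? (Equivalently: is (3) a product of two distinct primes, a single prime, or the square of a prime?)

-249 mod 4 = 3, hence disc K = 4·(-249) = -996 and O_K = ℤ[√-249].
disc(K) = -996 = 3·(-332), so p = 3 is ramified.

3 is ramified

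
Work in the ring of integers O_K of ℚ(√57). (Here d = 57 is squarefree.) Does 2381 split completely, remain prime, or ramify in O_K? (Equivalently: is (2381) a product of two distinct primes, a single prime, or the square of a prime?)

57 mod 4 = 1, hence disc K = 57 and O_K = ℤ[(1+√57)/2].
disc(K) = 57 is not divisible by 2381; 2381 is unramified.
Euler's criterion: 57^1190 mod 2381 = 2380. Thus (57|2381) = -1.
d is a non-residue mod p, hence 2381 remains inert in O_K.

inert — (2381) stays prime in O_K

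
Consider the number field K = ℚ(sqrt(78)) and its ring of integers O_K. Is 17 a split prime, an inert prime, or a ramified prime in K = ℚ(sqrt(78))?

17 remains inert

78 mod 4 = 2, hence disc K = 4·78 = 312 and O_K = ℤ[√78].
17 ∤ 312, so 17 is unramified.
Compute (78/17) via Euler: 10^((17-1)/2) mod 17 = 16, so (78/17) = -1.
d is a non-residue mod p, hence 17 remains inert in O_K.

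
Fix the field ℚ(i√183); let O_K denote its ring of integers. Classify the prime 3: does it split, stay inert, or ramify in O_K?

ramified — (3) = 𝔭²

d = -183 ≡ 1 (mod 4), so O_K = ℤ[(1+√-183)/2] and disc(K) = d = -183.
Ramification test: 3 | -183. The prime 3 ramifies in K.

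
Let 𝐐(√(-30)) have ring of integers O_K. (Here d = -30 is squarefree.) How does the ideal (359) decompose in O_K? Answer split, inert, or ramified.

remains prime (inert)

Since -30 ≢ 1 mod 4, the ring of integers is ℤ[√-30] with discriminant 4·(-30) = -120.
disc(K) = -120 is not divisible by 359; 359 is unramified.
(-30/359) = 329^179 mod 359 = 358, giving Legendre symbol -1.
(-30/359) = -1, so 359 is inert.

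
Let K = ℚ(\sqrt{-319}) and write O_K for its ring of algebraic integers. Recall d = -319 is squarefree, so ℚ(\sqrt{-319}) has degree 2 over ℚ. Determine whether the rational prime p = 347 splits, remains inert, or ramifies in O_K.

d = -319 ≡ 1 (mod 4), so O_K = ℤ[(1+√-319)/2] and disc(K) = d = -319.
347 ∤ -319, so 347 is unramified.
Compute (-319/347) via Euler: 28^((347-1)/2) mod 347 = 346, so (-319/347) = -1.
(-319/347) = -1, so 347 is inert.

inert — (347) stays prime in O_K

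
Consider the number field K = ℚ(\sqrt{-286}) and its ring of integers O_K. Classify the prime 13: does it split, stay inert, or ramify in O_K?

d = -286 ≡ 2 (mod 4), so O_K = ℤ[√-286] and disc(K) = 4d = -1144.
Ramification test: 13 | -1144. The prime 13 ramifies in K.

ramifies in O_K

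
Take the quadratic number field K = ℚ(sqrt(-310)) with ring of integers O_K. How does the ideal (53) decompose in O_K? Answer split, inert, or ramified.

53 remains inert

d = -310 ≡ 2 (mod 4), so O_K = ℤ[√-310] and disc(K) = 4d = -1240.
Since gcd(53, -1240) = 1 the prime 53 does not ramify.
Euler's criterion: (-310)^26 mod 53 = 52. Thus (-310|53) = -1.
(-310/53) = -1, so 53 is inert.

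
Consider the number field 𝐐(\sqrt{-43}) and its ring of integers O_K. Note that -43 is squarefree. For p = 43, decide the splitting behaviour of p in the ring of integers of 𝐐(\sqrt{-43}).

Since -43 ≡ 1 mod 4, the ring of integers is ℤ[(1+√-43)/2] with discriminant -43.
Ramification test: 43 | -43. The prime 43 ramifies in K.

43 is ramified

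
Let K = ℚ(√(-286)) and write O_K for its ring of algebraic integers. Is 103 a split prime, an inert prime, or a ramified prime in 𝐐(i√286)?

d = -286 ≡ 2 (mod 4), so O_K = ℤ[√-286] and disc(K) = 4d = -1144.
103 ∤ -1144, so 103 is unramified.
Euler's criterion: (-286)^51 mod 103 = 1. Thus (-286|103) = 1.
d is a quadratic residue mod p, hence 103 splits in O_K.

splits completely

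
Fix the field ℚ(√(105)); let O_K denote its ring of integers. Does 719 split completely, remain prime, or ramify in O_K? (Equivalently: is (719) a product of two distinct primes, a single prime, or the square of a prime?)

Since 105 ≡ 1 mod 4, the ring of integers is ℤ[(1+√105)/2] with discriminant 105.
disc(K) = 105 is not divisible by 719; 719 is unramified.
Legendre symbol by Euler's criterion: (105/719) ≡ 105^359 ≡ 1 (mod 719), i.e. (105/719) = 1.
Legendre symbol 1 ⇒ 719 is split.

split — (719) = 𝔭₁𝔭₂ with 𝔭₁ ≠ 𝔭₂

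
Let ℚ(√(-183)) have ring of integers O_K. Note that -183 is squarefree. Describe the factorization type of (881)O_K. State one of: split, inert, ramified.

inert

Since -183 ≡ 1 mod 4, the ring of integers is ℤ[(1+√-183)/2] with discriminant -183.
881 ∤ -183, so 881 is unramified.
Legendre symbol by Euler's criterion: (-183/881) ≡ (-183)^440 ≡ 880 (mod 881), i.e. (-183/881) = -1.
d is a non-residue mod p, hence 881 remains inert in O_K.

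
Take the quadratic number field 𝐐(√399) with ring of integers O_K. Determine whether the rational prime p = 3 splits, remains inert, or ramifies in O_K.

ramified

Since 399 ≢ 1 mod 4, the ring of integers is ℤ[√399] with discriminant 4·399 = 1596.
disc(K) = 1596 = 3·532, so p = 3 is ramified.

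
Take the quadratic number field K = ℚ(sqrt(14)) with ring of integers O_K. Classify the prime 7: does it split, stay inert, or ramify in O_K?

p ramifies

14 mod 4 = 2, hence disc K = 4·14 = 56 and O_K = ℤ[√14].
7 divides disc(K) = 56, so 7 ramifies.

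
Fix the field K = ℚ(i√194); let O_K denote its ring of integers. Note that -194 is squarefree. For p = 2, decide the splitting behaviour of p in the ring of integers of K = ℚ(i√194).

ramified — (2) = 𝔭²

Since -194 ≢ 1 mod 4, the ring of integers is ℤ[√-194] with discriminant 4·(-194) = -776.
disc(K) = -776 = 2·(-388), so p = 2 is ramified.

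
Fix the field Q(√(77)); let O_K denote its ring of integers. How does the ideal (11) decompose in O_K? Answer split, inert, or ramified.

11 is ramified

Since 77 ≡ 1 mod 4, the ring of integers is ℤ[(1+√77)/2] with discriminant 77.
Ramification test: 11 | 77. The prime 11 ramifies in K.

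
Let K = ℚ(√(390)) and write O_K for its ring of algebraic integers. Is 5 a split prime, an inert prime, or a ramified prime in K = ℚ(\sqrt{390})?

Since 390 ≢ 1 mod 4, the ring of integers is ℤ[√390] with discriminant 4·390 = 1560.
Ramification test: 5 | 1560. The prime 5 ramifies in K.

5 is ramified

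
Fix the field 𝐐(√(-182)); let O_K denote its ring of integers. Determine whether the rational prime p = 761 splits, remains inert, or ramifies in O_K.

-182 mod 4 = 2, hence disc K = 4·(-182) = -728 and O_K = ℤ[√-182].
disc(K) = -728 is not divisible by 761; 761 is unramified.
Euler's criterion: (-182)^380 mod 761 = 1. Thus (-182|761) = 1.
d is a quadratic residue mod p, hence 761 splits in O_K.

split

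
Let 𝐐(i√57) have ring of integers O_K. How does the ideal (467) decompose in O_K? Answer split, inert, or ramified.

p splits

d = -57 ≡ 3 (mod 4), so O_K = ℤ[√-57] and disc(K) = 4d = -228.
Since gcd(467, -228) = 1 the prime 467 does not ramify.
(-57/467) = 410^233 mod 467 = 1, giving Legendre symbol 1.
(-57/467) = 1, so 467 splits.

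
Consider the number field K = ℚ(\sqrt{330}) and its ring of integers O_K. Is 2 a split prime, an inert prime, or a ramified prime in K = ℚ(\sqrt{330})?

330 mod 4 = 2, hence disc K = 4·330 = 1320 and O_K = ℤ[√330].
Ramification test: 2 | 1320. The prime 2 ramifies in K.

ramified — (2) = 𝔭²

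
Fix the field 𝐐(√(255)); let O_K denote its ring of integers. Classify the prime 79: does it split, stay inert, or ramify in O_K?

Since 255 ≢ 1 mod 4, the ring of integers is ℤ[√255] with discriminant 4·255 = 1020.
79 ∤ 1020, so 79 is unramified.
Legendre symbol by Euler's criterion: (255/79) ≡ 255^39 ≡ 1 (mod 79), i.e. (255/79) = 1.
d is a quadratic residue mod p, hence 79 splits in O_K.

splits completely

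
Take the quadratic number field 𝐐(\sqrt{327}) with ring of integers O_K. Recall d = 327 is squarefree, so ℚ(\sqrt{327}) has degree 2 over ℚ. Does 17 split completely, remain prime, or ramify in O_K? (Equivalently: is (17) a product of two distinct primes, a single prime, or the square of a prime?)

split

d = 327 ≡ 3 (mod 4), so O_K = ℤ[√327] and disc(K) = 4d = 1308.
17 ∤ 1308, so 17 is unramified.
Euler's criterion: 327^8 mod 17 = 1. Thus (327|17) = 1.
(327/17) = 1, so 17 splits.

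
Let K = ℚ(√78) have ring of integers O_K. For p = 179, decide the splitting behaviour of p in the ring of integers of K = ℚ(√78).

78 mod 4 = 2, hence disc K = 4·78 = 312 and O_K = ℤ[√78].
Since gcd(179, 312) = 1 the prime 179 does not ramify.
Legendre symbol by Euler's criterion: (78/179) ≡ 78^89 ≡ 178 (mod 179), i.e. (78/179) = -1.
d is a non-residue mod p, hence 179 remains inert in O_K.

179 remains inert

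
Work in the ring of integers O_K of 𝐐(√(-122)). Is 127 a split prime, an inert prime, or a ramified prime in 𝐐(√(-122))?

d = -122 ≡ 2 (mod 4), so O_K = ℤ[√-122] and disc(K) = 4d = -488.
127 ∤ -488, so 127 is unramified.
Legendre symbol by Euler's criterion: (-122/127) ≡ (-122)^63 ≡ 126 (mod 127), i.e. (-122/127) = -1.
d is a non-residue mod p, hence 127 remains inert in O_K.

remains prime (inert)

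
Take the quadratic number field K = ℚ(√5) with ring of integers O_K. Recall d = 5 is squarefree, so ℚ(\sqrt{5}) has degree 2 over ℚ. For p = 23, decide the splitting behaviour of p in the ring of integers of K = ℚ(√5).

inert

d = 5 ≡ 1 (mod 4), so O_K = ℤ[(1+√5)/2] and disc(K) = d = 5.
disc(K) = 5 is not divisible by 23; 23 is unramified.
Legendre symbol by Euler's criterion: (5/23) ≡ 5^11 ≡ 22 (mod 23), i.e. (5/23) = -1.
(5/23) = -1, so 23 is inert.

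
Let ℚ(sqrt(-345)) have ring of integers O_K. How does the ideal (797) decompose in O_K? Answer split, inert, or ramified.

-345 mod 4 = 3, hence disc K = 4·(-345) = -1380 and O_K = ℤ[√-345].
disc(K) = -1380 is not divisible by 797; 797 is unramified.
Euler's criterion: (-345)^398 mod 797 = 796. Thus (-345|797) = -1.
(-345/797) = -1, so 797 is inert.

inert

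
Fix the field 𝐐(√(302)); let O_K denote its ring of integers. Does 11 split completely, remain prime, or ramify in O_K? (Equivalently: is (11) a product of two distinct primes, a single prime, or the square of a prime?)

Since 302 ≢ 1 mod 4, the ring of integers is ℤ[√302] with discriminant 4·302 = 1208.
11 ∤ 1208, so 11 is unramified.
(302/11) = 5^5 mod 11 = 1, giving Legendre symbol 1.
d is a quadratic residue mod p, hence 11 splits in O_K.

split — (11) = 𝔭₁𝔭₂ with 𝔭₁ ≠ 𝔭₂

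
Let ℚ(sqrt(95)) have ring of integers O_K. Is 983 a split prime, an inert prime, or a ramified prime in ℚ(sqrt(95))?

95 mod 4 = 3, hence disc K = 4·95 = 380 and O_K = ℤ[√95].
Since gcd(983, 380) = 1 the prime 983 does not ramify.
Legendre symbol by Euler's criterion: (95/983) ≡ 95^491 ≡ 982 (mod 983), i.e. (95/983) = -1.
Legendre symbol -1 ⇒ 983 is inert.

983 remains inert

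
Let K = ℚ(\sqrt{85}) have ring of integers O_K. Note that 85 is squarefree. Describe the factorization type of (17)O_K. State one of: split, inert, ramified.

p ramifies

d = 85 ≡ 1 (mod 4), so O_K = ℤ[(1+√85)/2] and disc(K) = d = 85.
17 divides disc(K) = 85, so 17 ramifies.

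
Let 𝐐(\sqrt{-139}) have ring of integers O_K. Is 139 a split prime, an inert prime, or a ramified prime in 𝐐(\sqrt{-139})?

d = -139 ≡ 1 (mod 4), so O_K = ℤ[(1+√-139)/2] and disc(K) = d = -139.
Ramification test: 139 | -139. The prime 139 ramifies in K.

139 is ramified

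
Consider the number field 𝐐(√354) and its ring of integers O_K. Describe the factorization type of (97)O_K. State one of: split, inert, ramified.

Since 354 ≢ 1 mod 4, the ring of integers is ℤ[√354] with discriminant 4·354 = 1416.
97 ∤ 1416, so 97 is unramified.
Euler's criterion: 354^48 mod 97 = 96. Thus (354|97) = -1.
d is a non-residue mod p, hence 97 remains inert in O_K.

97 remains inert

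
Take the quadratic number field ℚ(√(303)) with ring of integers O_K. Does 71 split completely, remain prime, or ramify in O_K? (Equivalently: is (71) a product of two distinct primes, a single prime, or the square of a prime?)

d = 303 ≡ 3 (mod 4), so O_K = ℤ[√303] and disc(K) = 4d = 1212.
71 ∤ 1212, so 71 is unramified.
(303/71) = 19^35 mod 71 = 1, giving Legendre symbol 1.
Legendre symbol 1 ⇒ 71 is split.

splits completely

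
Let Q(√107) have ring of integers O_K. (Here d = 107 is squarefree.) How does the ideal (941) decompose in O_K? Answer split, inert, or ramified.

d = 107 ≡ 3 (mod 4), so O_K = ℤ[√107] and disc(K) = 4d = 428.
disc(K) = 428 is not divisible by 941; 941 is unramified.
(107/941) = 107^470 mod 941 = 1, giving Legendre symbol 1.
Legendre symbol 1 ⇒ 941 is split.

p splits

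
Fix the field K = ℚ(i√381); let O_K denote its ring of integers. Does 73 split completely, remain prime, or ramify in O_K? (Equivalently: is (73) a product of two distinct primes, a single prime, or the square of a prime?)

-381 mod 4 = 3, hence disc K = 4·(-381) = -1524 and O_K = ℤ[√-381].
disc(K) = -1524 is not divisible by 73; 73 is unramified.
Euler's criterion: (-381)^36 mod 73 = 1. Thus (-381|73) = 1.
Legendre symbol 1 ⇒ 73 is split.

splits completely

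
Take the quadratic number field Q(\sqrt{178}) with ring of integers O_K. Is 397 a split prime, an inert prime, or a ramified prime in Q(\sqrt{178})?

d = 178 ≡ 2 (mod 4), so O_K = ℤ[√178] and disc(K) = 4d = 712.
397 ∤ 712, so 397 is unramified.
Legendre symbol by Euler's criterion: (178/397) ≡ 178^198 ≡ 1 (mod 397), i.e. (178/397) = 1.
Legendre symbol 1 ⇒ 397 is split.

splits completely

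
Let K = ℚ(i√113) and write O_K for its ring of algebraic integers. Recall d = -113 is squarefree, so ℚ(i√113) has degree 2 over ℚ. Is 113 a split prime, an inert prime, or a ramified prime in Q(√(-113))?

p ramifies

Since -113 ≢ 1 mod 4, the ring of integers is ℤ[√-113] with discriminant 4·(-113) = -452.
113 divides disc(K) = -452, so 113 ramifies.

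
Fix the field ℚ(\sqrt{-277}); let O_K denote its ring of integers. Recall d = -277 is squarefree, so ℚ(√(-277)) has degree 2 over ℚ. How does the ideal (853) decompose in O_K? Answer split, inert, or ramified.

d = -277 ≡ 3 (mod 4), so O_K = ℤ[√-277] and disc(K) = 4d = -1108.
disc(K) = -1108 is not divisible by 853; 853 is unramified.
(-277/853) = 576^426 mod 853 = 1, giving Legendre symbol 1.
d is a quadratic residue mod p, hence 853 splits in O_K.

split — (853) = 𝔭₁𝔭₂ with 𝔭₁ ≠ 𝔭₂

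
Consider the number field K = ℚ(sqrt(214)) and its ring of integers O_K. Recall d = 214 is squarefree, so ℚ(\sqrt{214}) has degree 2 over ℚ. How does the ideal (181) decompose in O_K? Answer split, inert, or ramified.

p splits

214 mod 4 = 2, hence disc K = 4·214 = 856 and O_K = ℤ[√214].
Since gcd(181, 856) = 1 the prime 181 does not ramify.
(214/181) = 33^90 mod 181 = 1, giving Legendre symbol 1.
d is a quadratic residue mod p, hence 181 splits in O_K.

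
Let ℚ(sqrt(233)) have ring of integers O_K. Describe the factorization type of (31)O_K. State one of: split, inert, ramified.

Since 233 ≡ 1 mod 4, the ring of integers is ℤ[(1+√233)/2] with discriminant 233.
Since gcd(31, 233) = 1 the prime 31 does not ramify.
(233/31) = 16^15 mod 31 = 1, giving Legendre symbol 1.
d is a quadratic residue mod p, hence 31 splits in O_K.

split — (31) = 𝔭₁𝔭₂ with 𝔭₁ ≠ 𝔭₂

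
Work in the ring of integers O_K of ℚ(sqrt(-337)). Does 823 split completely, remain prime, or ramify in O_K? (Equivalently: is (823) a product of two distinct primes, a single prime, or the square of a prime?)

-337 mod 4 = 3, hence disc K = 4·(-337) = -1348 and O_K = ℤ[√-337].
Since gcd(823, -1348) = 1 the prime 823 does not ramify.
Compute (-337/823) via Euler: 486^((823-1)/2) mod 823 = 822, so (-337/823) = -1.
(-337/823) = -1, so 823 is inert.

823 remains inert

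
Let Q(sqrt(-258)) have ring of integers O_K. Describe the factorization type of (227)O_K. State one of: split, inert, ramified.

splits completely

Since -258 ≢ 1 mod 4, the ring of integers is ℤ[√-258] with discriminant 4·(-258) = -1032.
227 ∤ -1032, so 227 is unramified.
Euler's criterion: (-258)^113 mod 227 = 1. Thus (-258|227) = 1.
(-258/227) = 1, so 227 splits.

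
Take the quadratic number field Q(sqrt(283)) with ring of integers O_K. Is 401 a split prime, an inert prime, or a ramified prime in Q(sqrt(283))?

d = 283 ≡ 3 (mod 4), so O_K = ℤ[√283] and disc(K) = 4d = 1132.
401 ∤ 1132, so 401 is unramified.
Euler's criterion: 283^200 mod 401 = 400. Thus (283|401) = -1.
Legendre symbol -1 ⇒ 401 is inert.

p is inert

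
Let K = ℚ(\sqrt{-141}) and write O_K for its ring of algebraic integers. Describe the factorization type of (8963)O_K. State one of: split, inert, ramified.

d = -141 ≡ 3 (mod 4), so O_K = ℤ[√-141] and disc(K) = 4d = -564.
Since gcd(8963, -564) = 1 the prime 8963 does not ramify.
Euler's criterion: (-141)^4481 mod 8963 = 8962. Thus (-141|8963) = -1.
Legendre symbol -1 ⇒ 8963 is inert.

inert — (8963) stays prime in O_K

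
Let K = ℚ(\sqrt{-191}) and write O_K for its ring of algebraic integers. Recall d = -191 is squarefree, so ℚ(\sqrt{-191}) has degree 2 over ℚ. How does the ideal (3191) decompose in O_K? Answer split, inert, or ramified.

-191 mod 4 = 1, hence disc K = -191 and O_K = ℤ[(1+√-191)/2].
Since gcd(3191, -191) = 1 the prime 3191 does not ramify.
Euler's criterion: (-191)^1595 mod 3191 = 1. Thus (-191|3191) = 1.
(-191/3191) = 1, so 3191 splits.

split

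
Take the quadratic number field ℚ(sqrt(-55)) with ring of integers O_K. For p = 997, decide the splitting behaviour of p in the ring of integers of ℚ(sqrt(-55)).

d = -55 ≡ 1 (mod 4), so O_K = ℤ[(1+√-55)/2] and disc(K) = d = -55.
disc(K) = -55 is not divisible by 997; 997 is unramified.
Compute (-55/997) via Euler: 942^((997-1)/2) mod 997 = 1, so (-55/997) = 1.
Legendre symbol 1 ⇒ 997 is split.

997 splits in O_K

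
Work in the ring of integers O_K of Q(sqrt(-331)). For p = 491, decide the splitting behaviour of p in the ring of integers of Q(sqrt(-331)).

inert

Since -331 ≡ 1 mod 4, the ring of integers is ℤ[(1+√-331)/2] with discriminant -331.
disc(K) = -331 is not divisible by 491; 491 is unramified.
(-331/491) = 160^245 mod 491 = 490, giving Legendre symbol -1.
d is a non-residue mod p, hence 491 remains inert in O_K.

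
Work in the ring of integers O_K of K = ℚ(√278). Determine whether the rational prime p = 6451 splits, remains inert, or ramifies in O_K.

d = 278 ≡ 2 (mod 4), so O_K = ℤ[√278] and disc(K) = 4d = 1112.
6451 ∤ 1112, so 6451 is unramified.
(278/6451) = 278^3225 mod 6451 = 1, giving Legendre symbol 1.
Legendre symbol 1 ⇒ 6451 is split.

6451 splits in O_K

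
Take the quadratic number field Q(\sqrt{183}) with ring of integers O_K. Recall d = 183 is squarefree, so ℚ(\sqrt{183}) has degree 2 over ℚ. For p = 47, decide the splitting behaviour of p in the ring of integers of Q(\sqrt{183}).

splits completely

183 mod 4 = 3, hence disc K = 4·183 = 732 and O_K = ℤ[√183].
Since gcd(47, 732) = 1 the prime 47 does not ramify.
Legendre symbol by Euler's criterion: (183/47) ≡ 183^23 ≡ 1 (mod 47), i.e. (183/47) = 1.
d is a quadratic residue mod p, hence 47 splits in O_K.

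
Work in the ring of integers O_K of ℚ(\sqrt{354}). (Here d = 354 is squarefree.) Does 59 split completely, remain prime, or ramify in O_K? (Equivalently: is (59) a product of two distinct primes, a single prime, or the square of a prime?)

59 is ramified

Since 354 ≢ 1 mod 4, the ring of integers is ℤ[√354] with discriminant 4·354 = 1416.
Ramification test: 59 | 1416. The prime 59 ramifies in K.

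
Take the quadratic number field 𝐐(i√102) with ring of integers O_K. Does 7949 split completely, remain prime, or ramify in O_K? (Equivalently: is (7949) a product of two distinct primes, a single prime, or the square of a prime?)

p is inert

d = -102 ≡ 2 (mod 4), so O_K = ℤ[√-102] and disc(K) = 4d = -408.
Since gcd(7949, -408) = 1 the prime 7949 does not ramify.
Legendre symbol by Euler's criterion: (-102/7949) ≡ (-102)^3974 ≡ 7948 (mod 7949), i.e. (-102/7949) = -1.
d is a non-residue mod p, hence 7949 remains inert in O_K.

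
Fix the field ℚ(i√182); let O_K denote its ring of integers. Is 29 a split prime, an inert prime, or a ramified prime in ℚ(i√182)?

29 remains inert

-182 mod 4 = 2, hence disc K = 4·(-182) = -728 and O_K = ℤ[√-182].
Since gcd(29, -728) = 1 the prime 29 does not ramify.
Euler's criterion: (-182)^14 mod 29 = 28. Thus (-182|29) = -1.
Legendre symbol -1 ⇒ 29 is inert.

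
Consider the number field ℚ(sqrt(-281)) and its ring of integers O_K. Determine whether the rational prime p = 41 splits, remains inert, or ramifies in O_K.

Since -281 ≢ 1 mod 4, the ring of integers is ℤ[√-281] with discriminant 4·(-281) = -1124.
disc(K) = -1124 is not divisible by 41; 41 is unramified.
(-281/41) = 6^20 mod 41 = 40, giving Legendre symbol -1.
(-281/41) = -1, so 41 is inert.

p is inert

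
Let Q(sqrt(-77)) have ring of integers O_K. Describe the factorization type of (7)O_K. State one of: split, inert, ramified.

ramified — (7) = 𝔭²

d = -77 ≡ 3 (mod 4), so O_K = ℤ[√-77] and disc(K) = 4d = -308.
Ramification test: 7 | -308. The prime 7 ramifies in K.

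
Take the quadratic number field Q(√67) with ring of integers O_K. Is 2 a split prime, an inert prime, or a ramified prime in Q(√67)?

p ramifies

Since 67 ≢ 1 mod 4, the ring of integers is ℤ[√67] with discriminant 4·67 = 268.
disc(K) = 268 = 2·134, so p = 2 is ramified.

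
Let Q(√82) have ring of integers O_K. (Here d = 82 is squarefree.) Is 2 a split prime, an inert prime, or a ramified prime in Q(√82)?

ramified — (2) = 𝔭²

82 mod 4 = 2, hence disc K = 4·82 = 328 and O_K = ℤ[√82].
disc(K) = 328 = 2·164, so p = 2 is ramified.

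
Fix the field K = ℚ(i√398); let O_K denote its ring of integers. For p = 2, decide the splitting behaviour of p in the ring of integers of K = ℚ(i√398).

ramified

Since -398 ≢ 1 mod 4, the ring of integers is ℤ[√-398] with discriminant 4·(-398) = -1592.
disc(K) = -1592 = 2·(-796), so p = 2 is ramified.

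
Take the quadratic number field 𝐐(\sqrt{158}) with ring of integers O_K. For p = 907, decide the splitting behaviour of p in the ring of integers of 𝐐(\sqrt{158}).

158 mod 4 = 2, hence disc K = 4·158 = 632 and O_K = ℤ[√158].
disc(K) = 632 is not divisible by 907; 907 is unramified.
Euler's criterion: 158^453 mod 907 = 1. Thus (158|907) = 1.
Legendre symbol 1 ⇒ 907 is split.

907 splits in O_K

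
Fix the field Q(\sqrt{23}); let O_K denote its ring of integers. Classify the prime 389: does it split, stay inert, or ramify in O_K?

remains prime (inert)

23 mod 4 = 3, hence disc K = 4·23 = 92 and O_K = ℤ[√23].
Since gcd(389, 92) = 1 the prime 389 does not ramify.
Euler's criterion: 23^194 mod 389 = 388. Thus (23|389) = -1.
d is a non-residue mod p, hence 389 remains inert in O_K.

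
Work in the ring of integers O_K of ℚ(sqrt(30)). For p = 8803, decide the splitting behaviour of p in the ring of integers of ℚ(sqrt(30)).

inert — (8803) stays prime in O_K

30 mod 4 = 2, hence disc K = 4·30 = 120 and O_K = ℤ[√30].
8803 ∤ 120, so 8803 is unramified.
(30/8803) = 30^4401 mod 8803 = 8802, giving Legendre symbol -1.
Legendre symbol -1 ⇒ 8803 is inert.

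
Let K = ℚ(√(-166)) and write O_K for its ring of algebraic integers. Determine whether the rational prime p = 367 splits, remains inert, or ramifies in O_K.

p is inert

Since -166 ≢ 1 mod 4, the ring of integers is ℤ[√-166] with discriminant 4·(-166) = -664.
disc(K) = -664 is not divisible by 367; 367 is unramified.
Euler's criterion: (-166)^183 mod 367 = 366. Thus (-166|367) = -1.
Legendre symbol -1 ⇒ 367 is inert.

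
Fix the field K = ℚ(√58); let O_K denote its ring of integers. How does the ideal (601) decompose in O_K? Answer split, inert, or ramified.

58 mod 4 = 2, hence disc K = 4·58 = 232 and O_K = ℤ[√58].
disc(K) = 232 is not divisible by 601; 601 is unramified.
Euler's criterion: 58^300 mod 601 = 600. Thus (58|601) = -1.
d is a non-residue mod p, hence 601 remains inert in O_K.

remains prime (inert)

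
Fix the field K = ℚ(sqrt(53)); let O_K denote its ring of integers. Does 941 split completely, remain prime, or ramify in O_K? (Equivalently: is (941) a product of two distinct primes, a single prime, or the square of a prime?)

941 splits in O_K

d = 53 ≡ 1 (mod 4), so O_K = ℤ[(1+√53)/2] and disc(K) = d = 53.
Since gcd(941, 53) = 1 the prime 941 does not ramify.
(53/941) = 53^470 mod 941 = 1, giving Legendre symbol 1.
(53/941) = 1, so 941 splits.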